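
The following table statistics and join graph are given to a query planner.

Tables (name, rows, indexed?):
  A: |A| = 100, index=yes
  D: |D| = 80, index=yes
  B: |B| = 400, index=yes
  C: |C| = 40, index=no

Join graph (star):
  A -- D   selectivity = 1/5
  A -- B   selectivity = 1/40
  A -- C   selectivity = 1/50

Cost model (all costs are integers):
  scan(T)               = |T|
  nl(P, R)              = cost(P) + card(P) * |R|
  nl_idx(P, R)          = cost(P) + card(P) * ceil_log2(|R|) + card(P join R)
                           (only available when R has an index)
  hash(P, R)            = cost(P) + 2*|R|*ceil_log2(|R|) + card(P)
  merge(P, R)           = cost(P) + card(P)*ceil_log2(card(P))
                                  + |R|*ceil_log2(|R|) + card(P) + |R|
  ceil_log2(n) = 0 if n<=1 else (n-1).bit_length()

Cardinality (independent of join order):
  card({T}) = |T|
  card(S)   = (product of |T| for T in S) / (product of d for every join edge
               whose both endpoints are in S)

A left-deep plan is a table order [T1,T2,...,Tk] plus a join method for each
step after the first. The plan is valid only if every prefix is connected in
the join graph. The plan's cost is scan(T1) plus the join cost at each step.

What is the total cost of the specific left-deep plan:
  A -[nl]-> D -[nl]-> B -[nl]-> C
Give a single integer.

step 1: scan A: cost=100, card=100
step 2: join D via nl
    card(P join D) = 100*80/(5) = 1600
    cost = 100 + 100*80 = 8100
step 3: join B via nl
    card(P join B) = 1600*400/(40) = 16000
    cost = 8100 + 1600*400 = 648100
step 4: join C via nl
    card(P join C) = 16000*40/(50) = 12800
    cost = 648100 + 16000*40 = 1288100

1288100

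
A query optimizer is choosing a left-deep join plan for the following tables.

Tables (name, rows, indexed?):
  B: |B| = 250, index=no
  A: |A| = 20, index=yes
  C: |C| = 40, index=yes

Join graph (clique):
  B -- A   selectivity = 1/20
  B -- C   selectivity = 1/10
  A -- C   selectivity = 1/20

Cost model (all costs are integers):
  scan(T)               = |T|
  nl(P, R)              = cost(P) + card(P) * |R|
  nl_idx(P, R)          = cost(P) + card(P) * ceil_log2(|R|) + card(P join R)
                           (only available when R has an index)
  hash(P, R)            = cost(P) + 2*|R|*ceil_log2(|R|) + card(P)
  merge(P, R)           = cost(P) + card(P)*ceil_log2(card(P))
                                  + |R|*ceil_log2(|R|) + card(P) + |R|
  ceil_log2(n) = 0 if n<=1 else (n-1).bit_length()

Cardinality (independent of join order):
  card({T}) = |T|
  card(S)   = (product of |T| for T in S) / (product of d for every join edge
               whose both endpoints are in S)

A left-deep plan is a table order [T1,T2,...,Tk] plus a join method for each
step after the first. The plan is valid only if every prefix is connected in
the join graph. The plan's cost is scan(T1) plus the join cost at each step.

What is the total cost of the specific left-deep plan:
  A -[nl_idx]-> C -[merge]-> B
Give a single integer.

2710

step 1: scan A: cost=20, card=20
step 2: join C via nl_idx
    card(P join C) = 20*40/(20) = 40
    cost = 20 + 20*6 + 40 = 180
step 3: join B via merge
    card(P join B) = 40*250/(20*10) = 50
    cost = 180 + 40*6 + 250*8 + 40 + 250 = 2710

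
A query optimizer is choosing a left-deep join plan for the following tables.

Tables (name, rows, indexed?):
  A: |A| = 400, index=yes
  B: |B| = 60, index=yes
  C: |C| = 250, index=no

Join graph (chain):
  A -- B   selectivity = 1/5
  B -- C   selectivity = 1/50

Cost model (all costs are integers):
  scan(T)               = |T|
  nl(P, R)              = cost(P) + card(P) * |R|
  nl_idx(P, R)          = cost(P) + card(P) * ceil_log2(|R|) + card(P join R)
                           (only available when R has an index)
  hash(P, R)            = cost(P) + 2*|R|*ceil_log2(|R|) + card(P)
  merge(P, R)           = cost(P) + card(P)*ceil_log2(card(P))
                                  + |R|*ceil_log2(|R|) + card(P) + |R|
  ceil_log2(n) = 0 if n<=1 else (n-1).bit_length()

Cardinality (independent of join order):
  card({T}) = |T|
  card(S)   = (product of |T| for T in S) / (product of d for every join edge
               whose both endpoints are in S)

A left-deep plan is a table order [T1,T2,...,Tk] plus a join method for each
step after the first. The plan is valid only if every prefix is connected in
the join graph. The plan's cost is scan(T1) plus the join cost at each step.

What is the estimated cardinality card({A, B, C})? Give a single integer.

24000

Tables in S: A(400), B(60), C(250)
Edges inside S: A-B(d=5), B-C(d=50)
numerator = 400 * 60 * 250 = 6000000
denominator = 5 * 50 = 250
card(S) = 6000000 / 250 = 24000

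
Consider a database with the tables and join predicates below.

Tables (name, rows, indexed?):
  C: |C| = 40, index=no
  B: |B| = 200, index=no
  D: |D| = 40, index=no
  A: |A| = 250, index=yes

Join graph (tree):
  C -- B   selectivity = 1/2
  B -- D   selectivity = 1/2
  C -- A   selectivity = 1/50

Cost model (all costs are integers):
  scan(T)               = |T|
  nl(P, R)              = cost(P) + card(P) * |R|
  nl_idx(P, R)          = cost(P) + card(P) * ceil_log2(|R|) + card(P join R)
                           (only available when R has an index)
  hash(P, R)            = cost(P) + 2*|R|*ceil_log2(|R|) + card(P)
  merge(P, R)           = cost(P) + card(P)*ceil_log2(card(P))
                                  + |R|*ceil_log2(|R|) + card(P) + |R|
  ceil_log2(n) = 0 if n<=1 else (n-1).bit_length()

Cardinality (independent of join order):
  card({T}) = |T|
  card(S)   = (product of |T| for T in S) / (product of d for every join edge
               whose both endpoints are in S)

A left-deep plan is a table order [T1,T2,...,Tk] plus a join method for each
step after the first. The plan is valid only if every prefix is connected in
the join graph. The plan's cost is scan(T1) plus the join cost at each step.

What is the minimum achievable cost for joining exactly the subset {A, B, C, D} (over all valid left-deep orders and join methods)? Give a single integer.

Selinger DP over subsets of {A,B,C,D}:
  {C}: scan cost=40, card=40
  {B}: scan cost=200, card=200
  {D}: scan cost=40, card=40
  {A}: scan cost=250, card=250
  {BC}: card=4000; try (C,hash)→880, (B,merge)→2120, (C,merge)→2280, (B,hash)→3280, (B,nl)→8040, (C,nl)→8200; best=880 via (C,hash)
  {AC}: card=200; try (A,nl_idx)→560, (C,hash)→980, (A,merge)→2570, (C,merge)→2780, (A,hash)→4080, (A,nl)→10040 …(+1); best=560 via (A,nl_idx)
  {BD}: card=4000; try (D,hash)→880, (B,merge)→2120, (D,merge)→2280, (B,hash)→3280, (B,nl)→8040, (D,nl)→8200; best=880 via (D,hash)
  {BCD}: card=80000; try (D,hash)→5360, (C,hash)→5360, (D,merge)→53160, (C,merge)→53160, (D,nl)→160880, (C,nl)→160880; best=5360 via (D,hash)
  {ABC}: card=20000; try (B,hash)→3960, (B,merge)→4160, (A,hash)→8880, (B,nl)→40560, (A,nl_idx)→52880, (A,merge)→55130 …(+1); best=3960 via (B,hash)
  {ABCD}: card=400000; try (D,hash)→24440, (A,hash)→89360, (D,merge)→324240, (D,nl)→803960, (A,nl_idx)→1045360, (A,merge)→1447610 …(+1); best=24440 via (D,hash)

24440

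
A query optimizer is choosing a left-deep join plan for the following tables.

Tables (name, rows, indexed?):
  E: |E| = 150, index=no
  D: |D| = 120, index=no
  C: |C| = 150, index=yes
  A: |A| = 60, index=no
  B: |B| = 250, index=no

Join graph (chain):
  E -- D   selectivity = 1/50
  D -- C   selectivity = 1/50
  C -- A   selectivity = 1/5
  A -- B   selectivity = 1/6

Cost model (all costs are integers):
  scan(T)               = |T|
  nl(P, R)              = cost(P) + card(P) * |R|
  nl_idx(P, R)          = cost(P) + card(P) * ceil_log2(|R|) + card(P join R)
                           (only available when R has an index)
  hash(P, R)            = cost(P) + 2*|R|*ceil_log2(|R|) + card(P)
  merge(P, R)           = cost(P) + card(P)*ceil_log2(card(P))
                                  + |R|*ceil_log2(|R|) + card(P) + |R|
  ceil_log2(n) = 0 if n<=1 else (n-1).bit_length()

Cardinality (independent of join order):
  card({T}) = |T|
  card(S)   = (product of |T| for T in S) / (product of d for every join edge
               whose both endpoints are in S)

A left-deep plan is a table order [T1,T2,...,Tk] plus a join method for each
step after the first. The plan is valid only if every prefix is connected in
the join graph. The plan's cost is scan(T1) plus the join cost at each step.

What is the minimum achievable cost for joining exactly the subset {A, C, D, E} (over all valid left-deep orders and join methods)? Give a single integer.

6000

Selinger DP over subsets of {A,C,D,E}:
  {E}: scan cost=150, card=150
  {D}: scan cost=120, card=120
  {C}: scan cost=150, card=150
  {A}: scan cost=60, card=60
  {DE}: card=360; try (D,hash)→1980, (E,merge)→2430, (D,merge)→2460, (E,hash)→2640, (E,nl)→18120, (D,nl)→18150; best=1980 via (D,hash)
  {CD}: card=360; try (C,nl_idx)→1440, (D,hash)→1980, (C,merge)→2430, (D,merge)→2460, (C,hash)→2640, (C,nl)→18120 …(+1); best=1440 via (C,nl_idx)
  {AC}: card=1800; try (A,hash)→1020, (C,merge)→1830, (A,merge)→1920, (C,nl_idx)→2340, (C,hash)→2520, (C,nl)→9060 …(+1); best=1020 via (A,hash)
  {CDE}: card=1080; try (E,hash)→4200, (C,hash)→4740, (C,nl_idx)→5940, (E,merge)→6390, (C,merge)→6930, (E,nl)→55440 …(+1); best=4200 via (E,hash)
  {ACD}: card=4320; try (A,hash)→2520, (D,hash)→4500, (A,merge)→5460, (A,nl)→23040, (D,merge)→23580, (D,nl)→217020; best=2520 via (A,hash)
  {ACDE}: card=12960; try (A,hash)→6000, (E,hash)→9240, (A,merge)→17580, (E,merge)→64350, (A,nl)→69000, (E,nl)→650520; best=6000 via (A,hash)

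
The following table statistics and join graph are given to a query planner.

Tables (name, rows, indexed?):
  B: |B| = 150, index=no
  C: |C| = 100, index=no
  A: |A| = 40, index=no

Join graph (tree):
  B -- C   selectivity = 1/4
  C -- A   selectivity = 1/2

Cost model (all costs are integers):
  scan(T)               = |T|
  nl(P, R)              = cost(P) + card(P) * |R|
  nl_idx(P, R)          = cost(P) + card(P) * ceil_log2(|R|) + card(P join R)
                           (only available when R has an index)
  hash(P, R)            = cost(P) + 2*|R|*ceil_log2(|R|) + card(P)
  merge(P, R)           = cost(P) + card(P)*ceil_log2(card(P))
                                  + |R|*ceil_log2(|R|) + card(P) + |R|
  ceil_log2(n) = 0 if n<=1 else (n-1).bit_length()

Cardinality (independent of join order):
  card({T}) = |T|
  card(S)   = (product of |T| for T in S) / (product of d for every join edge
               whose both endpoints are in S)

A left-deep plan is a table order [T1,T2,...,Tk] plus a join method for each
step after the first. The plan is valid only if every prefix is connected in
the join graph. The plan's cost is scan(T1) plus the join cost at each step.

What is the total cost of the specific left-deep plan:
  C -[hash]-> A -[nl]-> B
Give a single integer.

300680

step 1: scan C: cost=100, card=100
step 2: join A via hash
    card(P join A) = 100*40/(2) = 2000
    cost = 100 + 2*40*6 + 100 = 680
step 3: join B via nl
    card(P join B) = 2000*150/(4) = 75000
    cost = 680 + 2000*150 = 300680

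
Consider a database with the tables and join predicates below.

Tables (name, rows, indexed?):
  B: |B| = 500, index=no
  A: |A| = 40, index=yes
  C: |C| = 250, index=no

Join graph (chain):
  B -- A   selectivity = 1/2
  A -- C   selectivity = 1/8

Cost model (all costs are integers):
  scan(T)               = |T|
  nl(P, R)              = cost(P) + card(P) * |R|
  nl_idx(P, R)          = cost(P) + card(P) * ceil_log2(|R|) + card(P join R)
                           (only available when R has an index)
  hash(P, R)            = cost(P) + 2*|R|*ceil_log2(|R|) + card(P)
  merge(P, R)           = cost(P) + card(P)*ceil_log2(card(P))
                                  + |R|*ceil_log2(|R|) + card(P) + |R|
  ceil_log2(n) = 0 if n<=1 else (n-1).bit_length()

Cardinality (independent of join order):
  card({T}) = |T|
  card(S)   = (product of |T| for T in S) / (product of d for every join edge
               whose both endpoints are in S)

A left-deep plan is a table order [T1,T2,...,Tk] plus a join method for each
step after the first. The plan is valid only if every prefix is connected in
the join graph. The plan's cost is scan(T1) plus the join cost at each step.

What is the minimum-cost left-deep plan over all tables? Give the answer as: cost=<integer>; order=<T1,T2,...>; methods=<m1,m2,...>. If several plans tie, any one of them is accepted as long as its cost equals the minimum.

Selinger DP (subsets sized 1..n):
  {B}: scan cost=500, card=500
  {A}: scan cost=40, card=40
  {C}: scan cost=250, card=250
  {AB}: card=10000; try (A,hash)→1480, (B,merge)→5320, (A,merge)→5780, (B,hash)→9080, (A,nl_idx)→13500, (B,nl)→20040 …(+1); best=1480 via (A,hash)
  {AC}: card=1250; try (A,hash)→980, (C,merge)→2570, (A,merge)→2780, (A,nl_idx)→3000, (C,hash)→4080, (C,nl)→10040 …(+1); best=980 via (A,hash)
  {ABC}: card=312500; try (B,hash)→11230, (C,hash)→15480, (B,merge)→20980, (C,merge)→153730, (B,nl)→625980, (C,nl)→2501480; best=11230 via (B,hash)

cost=11230; order=C,A,B; methods=hash,hash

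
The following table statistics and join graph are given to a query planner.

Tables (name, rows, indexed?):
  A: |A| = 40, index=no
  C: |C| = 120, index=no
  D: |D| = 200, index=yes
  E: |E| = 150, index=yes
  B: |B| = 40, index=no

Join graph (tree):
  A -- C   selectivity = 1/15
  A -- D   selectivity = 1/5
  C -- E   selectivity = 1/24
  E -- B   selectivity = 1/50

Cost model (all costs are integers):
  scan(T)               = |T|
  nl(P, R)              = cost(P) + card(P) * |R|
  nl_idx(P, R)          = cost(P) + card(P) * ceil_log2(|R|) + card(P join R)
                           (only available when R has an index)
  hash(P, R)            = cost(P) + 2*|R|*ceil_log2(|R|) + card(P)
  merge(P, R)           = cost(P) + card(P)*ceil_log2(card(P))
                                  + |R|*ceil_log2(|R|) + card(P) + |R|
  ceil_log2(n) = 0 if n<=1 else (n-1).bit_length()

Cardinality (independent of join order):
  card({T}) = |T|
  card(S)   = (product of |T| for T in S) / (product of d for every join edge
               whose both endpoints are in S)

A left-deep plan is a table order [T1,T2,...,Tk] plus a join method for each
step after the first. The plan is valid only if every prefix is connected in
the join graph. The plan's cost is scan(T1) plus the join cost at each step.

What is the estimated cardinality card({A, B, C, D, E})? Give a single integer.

Tables in S: A(40), B(40), C(120), D(200), E(150)
Edges inside S: A-C(d=15), A-D(d=5), C-E(d=24), E-B(d=50)
numerator = 40 * 40 * 120 * 200 * 150 = 5760000000
denominator = 15 * 5 * 24 * 50 = 90000
card(S) = 5760000000 / 90000 = 64000

64000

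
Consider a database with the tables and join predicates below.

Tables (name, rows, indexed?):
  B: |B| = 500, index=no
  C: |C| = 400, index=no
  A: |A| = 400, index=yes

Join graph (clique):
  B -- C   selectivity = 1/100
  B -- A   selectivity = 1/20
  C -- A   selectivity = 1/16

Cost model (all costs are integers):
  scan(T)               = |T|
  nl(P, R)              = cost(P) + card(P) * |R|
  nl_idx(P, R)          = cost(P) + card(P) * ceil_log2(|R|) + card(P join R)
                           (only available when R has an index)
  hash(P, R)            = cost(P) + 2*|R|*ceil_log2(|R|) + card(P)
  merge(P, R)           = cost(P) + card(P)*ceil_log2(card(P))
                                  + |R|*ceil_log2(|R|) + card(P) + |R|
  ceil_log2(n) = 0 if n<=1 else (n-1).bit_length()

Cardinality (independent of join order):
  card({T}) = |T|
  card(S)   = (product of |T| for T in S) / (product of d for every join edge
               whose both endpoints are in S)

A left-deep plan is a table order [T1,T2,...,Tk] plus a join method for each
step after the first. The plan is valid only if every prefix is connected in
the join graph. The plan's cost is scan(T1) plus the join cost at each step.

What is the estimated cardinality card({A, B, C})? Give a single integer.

2500

Tables in S: A(400), B(500), C(400)
Edges inside S: B-C(d=100), B-A(d=20), C-A(d=16)
numerator = 400 * 500 * 400 = 80000000
denominator = 100 * 20 * 16 = 32000
card(S) = 80000000 / 32000 = 2500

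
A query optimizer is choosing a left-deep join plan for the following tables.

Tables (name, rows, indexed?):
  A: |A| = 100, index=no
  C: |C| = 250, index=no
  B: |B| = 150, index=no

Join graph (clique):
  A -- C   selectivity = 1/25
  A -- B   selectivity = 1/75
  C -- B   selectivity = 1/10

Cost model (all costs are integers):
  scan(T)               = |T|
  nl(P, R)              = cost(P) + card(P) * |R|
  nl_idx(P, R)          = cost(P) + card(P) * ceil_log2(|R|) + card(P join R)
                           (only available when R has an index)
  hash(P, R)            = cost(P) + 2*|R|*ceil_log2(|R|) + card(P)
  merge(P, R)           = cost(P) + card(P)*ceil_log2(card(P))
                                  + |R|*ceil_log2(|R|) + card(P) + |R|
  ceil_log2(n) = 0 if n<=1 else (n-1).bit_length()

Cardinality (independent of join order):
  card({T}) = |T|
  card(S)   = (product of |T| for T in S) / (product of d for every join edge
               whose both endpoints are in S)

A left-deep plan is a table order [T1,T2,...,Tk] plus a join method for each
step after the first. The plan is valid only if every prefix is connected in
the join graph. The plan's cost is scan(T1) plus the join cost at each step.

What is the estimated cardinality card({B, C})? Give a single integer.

3750

Tables in S: B(150), C(250)
Edges inside S: C-B(d=10)
numerator = 150 * 250 = 37500
denominator = 10 = 10
card(S) = 37500 / 10 = 3750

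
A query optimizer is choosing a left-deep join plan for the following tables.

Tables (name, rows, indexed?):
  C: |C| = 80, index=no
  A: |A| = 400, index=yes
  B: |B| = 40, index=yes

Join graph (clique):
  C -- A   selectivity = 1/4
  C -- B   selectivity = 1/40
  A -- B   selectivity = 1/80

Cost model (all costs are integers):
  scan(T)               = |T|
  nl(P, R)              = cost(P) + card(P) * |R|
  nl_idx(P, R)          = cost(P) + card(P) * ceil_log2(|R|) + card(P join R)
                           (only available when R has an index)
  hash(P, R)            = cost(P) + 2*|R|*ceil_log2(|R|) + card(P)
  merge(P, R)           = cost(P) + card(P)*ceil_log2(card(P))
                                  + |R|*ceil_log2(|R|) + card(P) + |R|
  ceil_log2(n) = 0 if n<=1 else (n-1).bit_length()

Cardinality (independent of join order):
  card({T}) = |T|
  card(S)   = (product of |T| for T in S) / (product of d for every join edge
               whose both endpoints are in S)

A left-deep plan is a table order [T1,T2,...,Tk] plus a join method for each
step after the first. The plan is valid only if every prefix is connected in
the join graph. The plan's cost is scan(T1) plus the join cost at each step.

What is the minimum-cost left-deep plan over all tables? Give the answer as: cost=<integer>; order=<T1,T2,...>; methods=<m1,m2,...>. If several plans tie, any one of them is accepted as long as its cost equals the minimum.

cost=1460; order=C,B,A; methods=hash,nl_idx

Selinger DP (subsets sized 1..n):
  {C}: scan cost=80, card=80
  {A}: scan cost=400, card=400
  {B}: scan cost=40, card=40
  {AC}: card=8000; try (C,hash)→1920, (A,merge)→4720, (C,merge)→5040, (A,hash)→7360, (A,nl_idx)→8800, (A,nl)→32080 …(+1); best=1920 via (C,hash)
  {BC}: card=80; try (B,hash)→640, (B,nl_idx)→640, (C,merge)→960, (B,merge)→1000, (C,hash)→1200, (C,nl)→3240 …(+1); best=640 via (B,hash)
  {AB}: card=200; try (A,nl_idx)→600, (B,hash)→1280, (B,nl_idx)→3000, (A,merge)→4320, (B,merge)→4680, (A,hash)→7280 …(+2); best=600 via (A,nl_idx)
  {ABC}: card=100; try (A,nl_idx)→1460, (C,hash)→1920, (C,merge)→3040, (A,merge)→5280, (A,hash)→7920, (B,hash)→10400 …(+5); best=1460 via (A,nl_idx)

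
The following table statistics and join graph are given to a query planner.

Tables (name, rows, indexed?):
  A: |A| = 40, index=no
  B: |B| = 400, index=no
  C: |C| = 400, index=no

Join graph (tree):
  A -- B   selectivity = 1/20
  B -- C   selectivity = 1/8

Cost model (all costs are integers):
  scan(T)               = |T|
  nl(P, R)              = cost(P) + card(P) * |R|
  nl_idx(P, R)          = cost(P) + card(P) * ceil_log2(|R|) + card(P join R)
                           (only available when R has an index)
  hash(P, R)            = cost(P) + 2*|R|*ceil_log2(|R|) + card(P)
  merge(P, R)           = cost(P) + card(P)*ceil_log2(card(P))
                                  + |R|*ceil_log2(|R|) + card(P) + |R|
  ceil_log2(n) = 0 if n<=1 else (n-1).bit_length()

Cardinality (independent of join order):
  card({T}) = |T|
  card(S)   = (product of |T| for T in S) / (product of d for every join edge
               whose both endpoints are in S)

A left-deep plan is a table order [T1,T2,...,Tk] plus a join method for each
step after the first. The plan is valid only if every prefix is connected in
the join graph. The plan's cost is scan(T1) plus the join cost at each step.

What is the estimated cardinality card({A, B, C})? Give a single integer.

40000

Tables in S: A(40), B(400), C(400)
Edges inside S: A-B(d=20), B-C(d=8)
numerator = 40 * 400 * 400 = 6400000
denominator = 20 * 8 = 160
card(S) = 6400000 / 160 = 40000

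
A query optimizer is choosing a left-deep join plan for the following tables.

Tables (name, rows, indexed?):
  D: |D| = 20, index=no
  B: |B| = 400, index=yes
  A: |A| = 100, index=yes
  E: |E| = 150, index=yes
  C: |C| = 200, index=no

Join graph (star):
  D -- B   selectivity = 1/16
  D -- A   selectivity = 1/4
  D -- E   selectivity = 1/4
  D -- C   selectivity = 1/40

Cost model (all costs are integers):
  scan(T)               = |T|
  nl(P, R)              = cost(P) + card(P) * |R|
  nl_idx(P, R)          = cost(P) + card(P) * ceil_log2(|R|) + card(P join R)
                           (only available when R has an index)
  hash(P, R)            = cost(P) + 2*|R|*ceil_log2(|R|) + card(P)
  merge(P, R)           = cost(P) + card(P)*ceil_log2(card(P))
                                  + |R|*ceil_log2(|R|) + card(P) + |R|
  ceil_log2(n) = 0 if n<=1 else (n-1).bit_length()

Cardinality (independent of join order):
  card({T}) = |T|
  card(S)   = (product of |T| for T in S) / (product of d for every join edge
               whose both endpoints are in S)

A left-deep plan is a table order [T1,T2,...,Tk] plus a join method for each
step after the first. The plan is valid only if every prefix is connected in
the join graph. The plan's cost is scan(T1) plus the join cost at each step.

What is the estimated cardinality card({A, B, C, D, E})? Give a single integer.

Tables in S: A(100), B(400), C(200), D(20), E(150)
Edges inside S: D-B(d=16), D-A(d=4), D-E(d=4), D-C(d=40)
numerator = 100 * 400 * 200 * 20 * 150 = 24000000000
denominator = 16 * 4 * 4 * 40 = 10240
card(S) = 24000000000 / 10240 = 2343750

2343750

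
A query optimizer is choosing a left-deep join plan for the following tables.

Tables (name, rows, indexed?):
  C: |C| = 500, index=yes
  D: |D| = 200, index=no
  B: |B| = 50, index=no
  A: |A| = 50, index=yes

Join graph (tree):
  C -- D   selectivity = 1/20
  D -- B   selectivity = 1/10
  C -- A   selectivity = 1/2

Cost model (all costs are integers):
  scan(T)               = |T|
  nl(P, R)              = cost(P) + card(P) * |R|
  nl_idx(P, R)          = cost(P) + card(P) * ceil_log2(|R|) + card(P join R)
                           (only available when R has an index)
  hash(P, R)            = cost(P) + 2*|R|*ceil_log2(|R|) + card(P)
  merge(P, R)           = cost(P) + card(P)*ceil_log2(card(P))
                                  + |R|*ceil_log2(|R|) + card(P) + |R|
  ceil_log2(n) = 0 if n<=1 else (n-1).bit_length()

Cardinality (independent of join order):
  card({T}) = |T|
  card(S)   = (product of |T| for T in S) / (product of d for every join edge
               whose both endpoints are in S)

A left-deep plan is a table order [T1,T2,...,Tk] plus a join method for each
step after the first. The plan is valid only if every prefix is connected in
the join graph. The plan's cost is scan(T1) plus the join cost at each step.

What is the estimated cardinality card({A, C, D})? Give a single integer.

Tables in S: A(50), C(500), D(200)
Edges inside S: C-D(d=20), C-A(d=2)
numerator = 50 * 500 * 200 = 5000000
denominator = 20 * 2 = 40
card(S) = 5000000 / 40 = 125000

125000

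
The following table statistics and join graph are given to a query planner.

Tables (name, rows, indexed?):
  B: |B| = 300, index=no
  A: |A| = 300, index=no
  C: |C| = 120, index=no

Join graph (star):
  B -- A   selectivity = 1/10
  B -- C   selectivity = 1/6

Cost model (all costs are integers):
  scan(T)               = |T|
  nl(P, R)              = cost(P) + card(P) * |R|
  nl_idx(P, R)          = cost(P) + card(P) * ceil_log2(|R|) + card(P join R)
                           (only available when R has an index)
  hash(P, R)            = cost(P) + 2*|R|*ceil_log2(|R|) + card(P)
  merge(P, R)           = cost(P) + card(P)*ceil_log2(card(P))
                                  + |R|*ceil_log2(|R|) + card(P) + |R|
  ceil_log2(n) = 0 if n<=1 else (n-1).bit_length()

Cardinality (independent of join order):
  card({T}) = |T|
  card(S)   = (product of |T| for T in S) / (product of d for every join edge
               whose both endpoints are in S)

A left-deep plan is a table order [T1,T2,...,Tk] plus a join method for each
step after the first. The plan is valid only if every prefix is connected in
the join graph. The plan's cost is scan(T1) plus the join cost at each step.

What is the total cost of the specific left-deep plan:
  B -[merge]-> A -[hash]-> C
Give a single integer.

16980

step 1: scan B: cost=300, card=300
step 2: join A via merge
    card(P join A) = 300*300/(10) = 9000
    cost = 300 + 300*9 + 300*9 + 300 + 300 = 6300
step 3: join C via hash
    card(P join C) = 9000*120/(6) = 180000
    cost = 6300 + 2*120*7 + 9000 = 16980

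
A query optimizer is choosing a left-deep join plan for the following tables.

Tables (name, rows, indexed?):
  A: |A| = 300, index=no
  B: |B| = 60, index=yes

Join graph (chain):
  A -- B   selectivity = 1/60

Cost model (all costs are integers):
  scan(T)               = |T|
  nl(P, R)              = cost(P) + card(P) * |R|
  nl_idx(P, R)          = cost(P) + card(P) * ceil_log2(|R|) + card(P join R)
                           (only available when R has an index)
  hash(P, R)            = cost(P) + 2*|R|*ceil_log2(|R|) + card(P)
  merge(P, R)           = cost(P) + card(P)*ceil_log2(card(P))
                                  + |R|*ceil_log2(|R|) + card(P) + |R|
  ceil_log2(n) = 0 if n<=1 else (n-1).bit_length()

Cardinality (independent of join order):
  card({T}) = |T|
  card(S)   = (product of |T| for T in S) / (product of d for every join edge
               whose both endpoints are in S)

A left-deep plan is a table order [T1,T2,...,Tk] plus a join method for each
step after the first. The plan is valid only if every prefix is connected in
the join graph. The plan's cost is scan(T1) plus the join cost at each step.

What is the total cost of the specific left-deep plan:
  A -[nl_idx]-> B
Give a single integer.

step 1: scan A: cost=300, card=300
step 2: join B via nl_idx
    card(P join B) = 300*60/(60) = 300
    cost = 300 + 300*6 + 300 = 2400

2400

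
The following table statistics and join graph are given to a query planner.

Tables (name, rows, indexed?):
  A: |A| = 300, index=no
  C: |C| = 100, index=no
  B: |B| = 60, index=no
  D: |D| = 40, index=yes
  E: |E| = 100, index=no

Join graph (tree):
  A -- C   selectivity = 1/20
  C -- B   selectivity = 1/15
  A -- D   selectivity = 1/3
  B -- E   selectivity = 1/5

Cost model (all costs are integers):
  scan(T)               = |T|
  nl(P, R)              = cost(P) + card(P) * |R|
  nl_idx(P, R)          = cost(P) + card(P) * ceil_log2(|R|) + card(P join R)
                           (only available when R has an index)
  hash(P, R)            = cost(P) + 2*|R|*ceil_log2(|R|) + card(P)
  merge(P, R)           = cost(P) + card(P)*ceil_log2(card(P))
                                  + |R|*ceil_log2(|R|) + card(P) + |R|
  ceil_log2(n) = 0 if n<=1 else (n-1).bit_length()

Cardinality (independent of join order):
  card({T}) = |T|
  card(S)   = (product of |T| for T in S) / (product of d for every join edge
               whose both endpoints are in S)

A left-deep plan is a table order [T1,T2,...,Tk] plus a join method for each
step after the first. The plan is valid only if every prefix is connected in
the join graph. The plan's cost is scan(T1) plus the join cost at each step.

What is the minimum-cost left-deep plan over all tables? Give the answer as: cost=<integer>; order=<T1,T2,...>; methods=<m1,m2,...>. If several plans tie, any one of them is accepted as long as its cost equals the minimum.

Selinger DP (subsets sized 1..n):
  {A}: scan cost=300, card=300
  {C}: scan cost=100, card=100
  {B}: scan cost=60, card=60
  {D}: scan cost=40, card=40
  {E}: scan cost=100, card=100
  {AC}: card=1500; try (C,hash)→2000, (A,merge)→3900, (C,merge)→4100, (A,hash)→5600, (A,nl)→30100, (C,nl)→30300; best=2000 via (C,hash)
  {AD}: card=4000; try (D,hash)→1080, (A,merge)→3320, (D,merge)→3580, (A,hash)→5480, (D,nl_idx)→6100, (A,nl)→12040 …(+1); best=1080 via (D,hash)
  {BC}: card=400; try (B,hash)→920, (C,merge)→1280, (B,merge)→1320, (C,hash)→1520, (C,nl)→6060, (B,nl)→6100; best=920 via (B,hash)
  {BE}: card=1200; try (B,hash)→920, (E,merge)→1280, (B,merge)→1320, (E,hash)→1520, (E,nl)→6060, (B,nl)→6100; best=920 via (B,hash)
  {ABC}: card=6000; try (B,hash)→4220, (A,hash)→6720, (A,merge)→7920, (B,merge)→20420, (B,nl)→92000, (A,nl)→120920; best=4220 via (B,hash)
  {ACD}: card=20000; try (D,hash)→3980, (C,hash)→6480, (D,merge)→20280, (D,nl_idx)→31000, (C,merge)→53880, (D,nl)→62000 …(+1); best=3980 via (D,hash)
  {BCE}: card=8000; try (E,hash)→2720, (C,hash)→3520, (E,merge)→5720, (C,merge)→16120, (E,nl)→40920, (C,nl)→120920; best=2720 via (E,hash)
  {ABCD}: card=80000; try (D,hash)→10700, (B,hash)→24700, (D,merge)→88500, (D,nl_idx)→120220, (D,nl)→244220, (B,merge)→324400 …(+1); best=10700 via (D,hash)
  {ABCE}: card=120000; try (E,hash)→11620, (A,hash)→16120, (E,merge)→89020, (A,merge)→117720, (E,nl)→604220, (A,nl)→2402720; best=11620 via (E,hash)
  {ABCDE}: card=1600000; try (E,hash)→92100, (D,hash)→132100, (E,merge)→1451500, (D,merge)→2171900, (D,nl_idx)→2331620, (D,nl)→4811620 …(+1); best=92100 via (E,hash)

cost=92100; order=A,C,B,D,E; methods=hash,hash,hash,hash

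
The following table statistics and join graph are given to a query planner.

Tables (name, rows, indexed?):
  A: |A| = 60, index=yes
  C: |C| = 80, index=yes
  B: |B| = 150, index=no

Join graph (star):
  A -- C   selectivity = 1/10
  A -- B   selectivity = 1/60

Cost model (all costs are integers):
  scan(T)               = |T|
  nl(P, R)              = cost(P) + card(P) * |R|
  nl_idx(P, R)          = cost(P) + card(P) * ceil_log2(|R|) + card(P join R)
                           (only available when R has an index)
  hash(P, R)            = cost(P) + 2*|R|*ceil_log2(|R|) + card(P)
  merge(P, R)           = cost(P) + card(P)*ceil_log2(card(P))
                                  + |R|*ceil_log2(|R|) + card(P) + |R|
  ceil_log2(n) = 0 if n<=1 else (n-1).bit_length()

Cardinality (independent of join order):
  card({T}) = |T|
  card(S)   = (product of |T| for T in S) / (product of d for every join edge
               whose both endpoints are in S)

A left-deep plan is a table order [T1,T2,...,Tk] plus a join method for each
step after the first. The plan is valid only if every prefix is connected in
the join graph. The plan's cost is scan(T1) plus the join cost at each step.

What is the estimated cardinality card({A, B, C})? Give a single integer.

1200

Tables in S: A(60), B(150), C(80)
Edges inside S: A-C(d=10), A-B(d=60)
numerator = 60 * 150 * 80 = 720000
denominator = 10 * 60 = 600
card(S) = 720000 / 600 = 1200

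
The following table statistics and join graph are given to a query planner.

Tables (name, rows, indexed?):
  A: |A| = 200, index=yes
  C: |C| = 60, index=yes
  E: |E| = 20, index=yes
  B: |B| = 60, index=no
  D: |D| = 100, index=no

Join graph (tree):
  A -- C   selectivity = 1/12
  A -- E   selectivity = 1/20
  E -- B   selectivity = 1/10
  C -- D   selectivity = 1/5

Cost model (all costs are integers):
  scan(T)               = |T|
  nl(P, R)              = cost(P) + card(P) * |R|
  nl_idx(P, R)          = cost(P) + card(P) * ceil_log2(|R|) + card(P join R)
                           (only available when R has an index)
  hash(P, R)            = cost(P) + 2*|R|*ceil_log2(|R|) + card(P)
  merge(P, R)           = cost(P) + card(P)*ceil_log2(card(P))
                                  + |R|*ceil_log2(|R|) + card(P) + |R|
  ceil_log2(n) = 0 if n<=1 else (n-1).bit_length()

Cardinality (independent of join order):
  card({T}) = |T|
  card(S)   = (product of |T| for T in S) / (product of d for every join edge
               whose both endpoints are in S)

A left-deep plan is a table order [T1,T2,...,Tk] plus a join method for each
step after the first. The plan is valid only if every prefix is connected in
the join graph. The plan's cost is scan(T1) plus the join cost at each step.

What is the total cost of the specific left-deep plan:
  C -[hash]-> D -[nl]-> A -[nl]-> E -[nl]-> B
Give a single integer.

step 1: scan C: cost=60, card=60
step 2: join D via hash
    card(P join D) = 60*100/(5) = 1200
    cost = 60 + 2*100*7 + 60 = 1520
step 3: join A via nl
    card(P join A) = 1200*200/(12) = 20000
    cost = 1520 + 1200*200 = 241520
step 4: join E via nl
    card(P join E) = 20000*20/(20) = 20000
    cost = 241520 + 20000*20 = 641520
step 5: join B via nl
    card(P join B) = 20000*60/(10) = 120000
    cost = 641520 + 20000*60 = 1841520

1841520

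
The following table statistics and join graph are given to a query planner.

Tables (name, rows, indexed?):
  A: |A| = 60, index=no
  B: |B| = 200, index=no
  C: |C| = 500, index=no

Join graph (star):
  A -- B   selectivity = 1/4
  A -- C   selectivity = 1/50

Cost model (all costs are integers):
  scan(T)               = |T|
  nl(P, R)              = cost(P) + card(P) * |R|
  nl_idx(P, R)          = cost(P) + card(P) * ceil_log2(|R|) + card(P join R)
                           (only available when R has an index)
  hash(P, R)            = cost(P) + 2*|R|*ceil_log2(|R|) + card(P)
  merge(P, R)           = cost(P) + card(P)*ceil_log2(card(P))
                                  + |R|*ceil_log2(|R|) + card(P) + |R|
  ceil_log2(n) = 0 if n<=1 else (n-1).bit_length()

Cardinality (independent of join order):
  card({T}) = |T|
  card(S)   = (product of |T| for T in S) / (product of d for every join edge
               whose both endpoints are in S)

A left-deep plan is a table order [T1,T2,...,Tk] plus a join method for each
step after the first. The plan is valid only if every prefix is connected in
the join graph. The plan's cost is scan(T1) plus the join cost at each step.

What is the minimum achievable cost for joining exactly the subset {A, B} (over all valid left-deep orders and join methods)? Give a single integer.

1120

Selinger DP over subsets of {A,B}:
  {A}: scan cost=60, card=60
  {B}: scan cost=200, card=200
  {AB}: card=3000; try (A,hash)→1120, (B,merge)→2280, (A,merge)→2420, (B,hash)→3320, (B,nl)→12060, (A,nl)→12200; best=1120 via (A,hash)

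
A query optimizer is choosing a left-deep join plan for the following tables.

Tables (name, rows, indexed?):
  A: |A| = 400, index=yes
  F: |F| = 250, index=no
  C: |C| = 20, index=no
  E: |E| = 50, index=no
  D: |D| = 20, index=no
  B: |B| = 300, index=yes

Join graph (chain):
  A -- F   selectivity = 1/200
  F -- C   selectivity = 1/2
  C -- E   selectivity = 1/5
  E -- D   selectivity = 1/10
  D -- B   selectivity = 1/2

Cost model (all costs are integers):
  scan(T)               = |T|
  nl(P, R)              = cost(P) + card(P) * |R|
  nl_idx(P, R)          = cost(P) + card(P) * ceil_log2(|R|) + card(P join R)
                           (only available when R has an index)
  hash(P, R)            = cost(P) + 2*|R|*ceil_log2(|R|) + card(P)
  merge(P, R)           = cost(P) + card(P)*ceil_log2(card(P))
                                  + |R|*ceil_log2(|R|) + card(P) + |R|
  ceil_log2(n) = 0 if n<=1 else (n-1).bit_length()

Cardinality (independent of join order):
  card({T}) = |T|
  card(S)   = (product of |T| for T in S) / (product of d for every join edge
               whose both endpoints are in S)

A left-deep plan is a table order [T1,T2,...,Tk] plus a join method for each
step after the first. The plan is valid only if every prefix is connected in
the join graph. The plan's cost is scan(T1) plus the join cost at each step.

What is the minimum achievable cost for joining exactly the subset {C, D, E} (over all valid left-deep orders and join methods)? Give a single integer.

600

Selinger DP over subsets of {C,D,E}:
  {C}: scan cost=20, card=20
  {E}: scan cost=50, card=50
  {D}: scan cost=20, card=20
  {CE}: card=200; try (C,hash)→300, (E,merge)→490, (C,merge)→520, (E,hash)→640, (E,nl)→1020, (C,nl)→1050; best=300 via (C,hash)
  {DE}: card=100; try (D,hash)→300, (E,merge)→490, (D,merge)→520, (E,hash)→640, (E,nl)→1020, (D,nl)→1050; best=300 via (D,hash)
  {CDE}: card=400; try (C,hash)→600, (D,hash)→700, (C,merge)→1220, (D,merge)→2220, (C,nl)→2300, (D,nl)→4300; best=600 via (C,hash)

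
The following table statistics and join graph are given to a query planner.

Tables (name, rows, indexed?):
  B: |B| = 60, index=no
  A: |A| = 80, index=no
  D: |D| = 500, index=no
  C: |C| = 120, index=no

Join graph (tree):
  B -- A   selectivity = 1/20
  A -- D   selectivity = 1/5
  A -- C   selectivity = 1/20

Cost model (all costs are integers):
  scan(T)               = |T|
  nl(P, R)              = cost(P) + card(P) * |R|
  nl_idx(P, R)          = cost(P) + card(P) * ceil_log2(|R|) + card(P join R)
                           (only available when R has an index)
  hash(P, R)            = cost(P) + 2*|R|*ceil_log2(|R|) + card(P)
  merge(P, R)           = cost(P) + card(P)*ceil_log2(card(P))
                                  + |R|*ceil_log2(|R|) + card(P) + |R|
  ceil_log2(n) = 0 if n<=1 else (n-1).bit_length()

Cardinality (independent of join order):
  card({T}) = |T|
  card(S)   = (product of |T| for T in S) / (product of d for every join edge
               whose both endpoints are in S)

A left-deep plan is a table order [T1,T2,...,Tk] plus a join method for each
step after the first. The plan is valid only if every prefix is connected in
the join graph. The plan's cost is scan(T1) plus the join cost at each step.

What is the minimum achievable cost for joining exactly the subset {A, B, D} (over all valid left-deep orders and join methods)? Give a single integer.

Selinger DP over subsets of {A,B,D}:
  {B}: scan cost=60, card=60
  {A}: scan cost=80, card=80
  {D}: scan cost=500, card=500
  {AB}: card=240; try (B,hash)→880, (A,merge)→1120, (B,merge)→1140, (A,hash)→1240, (A,nl)→4860, (B,nl)→4880; best=880 via (B,hash)
  {AD}: card=8000; try (A,hash)→2120, (D,merge)→5720, (A,merge)→6140, (D,hash)→9160, (D,nl)→40080, (A,nl)→40500; best=2120 via (A,hash)
  {ABD}: card=24000; try (D,merge)→8040, (D,hash)→10120, (B,hash)→10840, (B,merge)→114540, (D,nl)→120880, (B,nl)→482120; best=8040 via (D,merge)

8040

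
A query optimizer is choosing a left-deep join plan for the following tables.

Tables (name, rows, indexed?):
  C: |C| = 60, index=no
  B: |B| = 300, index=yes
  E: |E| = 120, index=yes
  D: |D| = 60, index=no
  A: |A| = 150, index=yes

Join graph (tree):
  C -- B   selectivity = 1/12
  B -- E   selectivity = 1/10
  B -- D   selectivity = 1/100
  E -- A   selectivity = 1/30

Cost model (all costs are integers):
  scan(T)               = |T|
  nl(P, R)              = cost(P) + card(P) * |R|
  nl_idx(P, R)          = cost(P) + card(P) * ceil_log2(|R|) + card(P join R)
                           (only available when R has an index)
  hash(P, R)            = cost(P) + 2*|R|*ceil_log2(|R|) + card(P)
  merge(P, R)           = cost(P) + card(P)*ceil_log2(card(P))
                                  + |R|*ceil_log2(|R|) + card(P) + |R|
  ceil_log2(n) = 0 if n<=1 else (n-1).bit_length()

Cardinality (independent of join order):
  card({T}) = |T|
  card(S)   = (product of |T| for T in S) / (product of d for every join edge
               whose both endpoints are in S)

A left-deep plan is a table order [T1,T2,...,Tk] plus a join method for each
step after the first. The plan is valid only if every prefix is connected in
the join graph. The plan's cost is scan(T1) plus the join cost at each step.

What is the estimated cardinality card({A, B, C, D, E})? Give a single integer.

54000

Tables in S: A(150), B(300), C(60), D(60), E(120)
Edges inside S: C-B(d=12), B-E(d=10), B-D(d=100), E-A(d=30)
numerator = 150 * 300 * 60 * 60 * 120 = 19440000000
denominator = 12 * 10 * 100 * 30 = 360000
card(S) = 19440000000 / 360000 = 54000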